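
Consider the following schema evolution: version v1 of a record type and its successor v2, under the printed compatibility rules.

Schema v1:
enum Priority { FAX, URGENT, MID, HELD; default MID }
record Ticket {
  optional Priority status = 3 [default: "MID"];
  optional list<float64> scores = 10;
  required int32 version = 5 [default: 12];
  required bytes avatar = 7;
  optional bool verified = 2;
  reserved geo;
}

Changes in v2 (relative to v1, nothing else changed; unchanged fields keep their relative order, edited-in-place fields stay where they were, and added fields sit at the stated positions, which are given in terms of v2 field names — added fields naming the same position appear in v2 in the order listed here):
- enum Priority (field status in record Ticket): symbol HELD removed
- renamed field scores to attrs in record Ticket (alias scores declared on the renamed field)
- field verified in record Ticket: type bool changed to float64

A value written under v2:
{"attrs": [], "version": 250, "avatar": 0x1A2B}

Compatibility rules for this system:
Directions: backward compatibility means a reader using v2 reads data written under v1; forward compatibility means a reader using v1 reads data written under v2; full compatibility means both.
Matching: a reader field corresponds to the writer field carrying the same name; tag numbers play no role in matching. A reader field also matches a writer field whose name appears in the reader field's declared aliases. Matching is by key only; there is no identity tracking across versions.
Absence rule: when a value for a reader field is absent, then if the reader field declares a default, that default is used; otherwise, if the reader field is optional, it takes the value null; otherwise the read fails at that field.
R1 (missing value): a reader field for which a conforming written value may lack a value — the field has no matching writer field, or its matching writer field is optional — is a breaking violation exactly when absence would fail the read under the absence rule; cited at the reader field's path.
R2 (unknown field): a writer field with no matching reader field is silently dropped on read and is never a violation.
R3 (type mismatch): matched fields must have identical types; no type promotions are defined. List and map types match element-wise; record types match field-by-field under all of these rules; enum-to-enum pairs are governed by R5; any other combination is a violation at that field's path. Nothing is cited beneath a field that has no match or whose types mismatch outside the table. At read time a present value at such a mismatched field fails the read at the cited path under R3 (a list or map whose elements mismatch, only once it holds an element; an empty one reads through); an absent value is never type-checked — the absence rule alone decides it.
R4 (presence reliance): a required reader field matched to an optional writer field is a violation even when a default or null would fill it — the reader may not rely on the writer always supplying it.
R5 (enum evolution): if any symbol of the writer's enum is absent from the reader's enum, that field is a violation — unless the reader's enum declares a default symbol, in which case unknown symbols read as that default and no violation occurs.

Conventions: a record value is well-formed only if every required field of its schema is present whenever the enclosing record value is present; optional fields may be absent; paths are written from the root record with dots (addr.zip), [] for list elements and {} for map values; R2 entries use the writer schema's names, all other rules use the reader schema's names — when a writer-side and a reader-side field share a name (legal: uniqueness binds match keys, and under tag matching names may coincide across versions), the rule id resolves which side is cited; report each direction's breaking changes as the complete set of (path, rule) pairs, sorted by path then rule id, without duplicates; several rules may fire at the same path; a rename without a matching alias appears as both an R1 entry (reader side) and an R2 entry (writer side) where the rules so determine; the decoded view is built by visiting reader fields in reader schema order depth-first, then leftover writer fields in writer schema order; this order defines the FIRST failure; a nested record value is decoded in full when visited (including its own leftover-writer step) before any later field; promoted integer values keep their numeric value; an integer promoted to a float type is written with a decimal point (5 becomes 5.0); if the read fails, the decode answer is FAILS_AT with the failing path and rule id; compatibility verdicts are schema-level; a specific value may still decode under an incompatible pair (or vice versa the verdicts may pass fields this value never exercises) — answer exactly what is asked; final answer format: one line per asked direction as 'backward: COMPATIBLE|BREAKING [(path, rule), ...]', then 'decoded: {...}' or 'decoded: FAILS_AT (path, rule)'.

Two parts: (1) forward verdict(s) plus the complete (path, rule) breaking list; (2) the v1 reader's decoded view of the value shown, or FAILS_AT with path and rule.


in Ticket below, arrows point writer -> reader
forward for Ticket (reader v1, writer v2):
  status: paired with writer status (Priority -> Priority; writer optional)
  scores has no writer counterpart
  version: paired with writer version (int32 -> int32; writer required)
  avatar: paired with writer avatar (bytes -> bytes; writer required)
  verified: paired with writer verified (float64 -> bool; writer optional)
  leftover writer field: attrs
  breaking: (verified, R3)
  => forward: BREAKING (1)
decode walk for Ticket under reader schema v1:
  status := "MID" (no value, default fills)
  scores := null (not supplied -> null)
  version := 250
  avatar := 0x1A2B
  verified := null (not supplied -> null)
  writer attrs: unmatched, discarded
  => decoded: {"status": "MID", "scores": null, "version": 250, "avatar": 0x1A2B, "verified": null}
diffs on Ticket not affecting the asked answer:
  enum Priority (field status in record Ticket): symbol HELD removed -> triggers nothing under Ticket's printed rules — same verdict

forward: BREAKING [(verified, R3)]; decoded: {"status": "MID", "scores": null, "version": 250, "avatar": 0x1A2B, "verified": null}


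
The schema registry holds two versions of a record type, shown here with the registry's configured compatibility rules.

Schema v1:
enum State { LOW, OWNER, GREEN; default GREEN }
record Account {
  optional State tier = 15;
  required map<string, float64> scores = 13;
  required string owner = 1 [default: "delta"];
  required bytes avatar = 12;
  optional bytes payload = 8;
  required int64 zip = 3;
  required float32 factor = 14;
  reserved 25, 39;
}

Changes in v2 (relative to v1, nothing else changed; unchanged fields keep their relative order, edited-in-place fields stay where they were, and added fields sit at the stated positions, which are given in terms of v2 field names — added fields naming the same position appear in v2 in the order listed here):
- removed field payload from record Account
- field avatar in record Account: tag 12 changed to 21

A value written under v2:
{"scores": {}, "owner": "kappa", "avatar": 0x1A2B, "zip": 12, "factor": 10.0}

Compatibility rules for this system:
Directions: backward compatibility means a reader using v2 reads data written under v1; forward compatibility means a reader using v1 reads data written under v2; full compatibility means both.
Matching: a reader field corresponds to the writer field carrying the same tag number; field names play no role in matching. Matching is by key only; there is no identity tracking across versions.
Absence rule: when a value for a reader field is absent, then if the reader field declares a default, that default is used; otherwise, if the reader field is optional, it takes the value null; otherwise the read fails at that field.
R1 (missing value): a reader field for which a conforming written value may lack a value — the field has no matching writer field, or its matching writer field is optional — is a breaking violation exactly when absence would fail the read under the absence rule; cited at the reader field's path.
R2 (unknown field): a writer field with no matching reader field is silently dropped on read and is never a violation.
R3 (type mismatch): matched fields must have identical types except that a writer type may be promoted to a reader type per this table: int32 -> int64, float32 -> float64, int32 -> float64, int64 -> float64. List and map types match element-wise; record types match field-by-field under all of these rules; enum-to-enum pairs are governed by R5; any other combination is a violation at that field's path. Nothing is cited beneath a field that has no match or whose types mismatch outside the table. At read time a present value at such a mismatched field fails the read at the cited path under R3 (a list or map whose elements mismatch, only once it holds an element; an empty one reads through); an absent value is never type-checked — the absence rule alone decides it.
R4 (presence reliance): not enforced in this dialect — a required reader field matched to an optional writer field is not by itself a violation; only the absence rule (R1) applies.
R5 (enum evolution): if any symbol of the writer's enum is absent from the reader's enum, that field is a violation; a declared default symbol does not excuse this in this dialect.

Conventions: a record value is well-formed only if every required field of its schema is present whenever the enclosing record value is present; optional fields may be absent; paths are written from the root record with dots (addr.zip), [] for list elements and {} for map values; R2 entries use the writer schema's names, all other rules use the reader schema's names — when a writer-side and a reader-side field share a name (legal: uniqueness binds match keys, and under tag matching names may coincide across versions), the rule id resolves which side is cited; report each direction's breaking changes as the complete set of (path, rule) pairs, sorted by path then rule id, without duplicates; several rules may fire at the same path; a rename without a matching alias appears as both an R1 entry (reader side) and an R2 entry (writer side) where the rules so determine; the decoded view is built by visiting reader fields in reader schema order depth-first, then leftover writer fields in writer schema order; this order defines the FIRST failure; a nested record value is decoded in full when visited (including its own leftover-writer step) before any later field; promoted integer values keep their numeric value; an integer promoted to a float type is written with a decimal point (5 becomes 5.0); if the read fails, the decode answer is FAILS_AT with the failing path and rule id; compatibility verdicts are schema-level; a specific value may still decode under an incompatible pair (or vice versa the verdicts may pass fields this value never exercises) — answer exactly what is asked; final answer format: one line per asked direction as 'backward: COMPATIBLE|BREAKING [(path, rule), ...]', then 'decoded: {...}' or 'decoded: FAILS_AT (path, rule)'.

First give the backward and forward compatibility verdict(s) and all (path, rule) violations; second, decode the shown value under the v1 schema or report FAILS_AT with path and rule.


each type pair in Account: writer, then reader
backward analysis of Account with v2 as reader and v1 as writer:
  tier: paired with writer tier (State -> State; writer optional)
  scores: paired with writer scores (map<string, float64> -> map<string, float64>; writer required)
  owner: paired with writer owner (string -> string; writer required)
  avatar has no writer counterpart
  zip: paired with writer zip (int64 -> int64; writer required)
  factor: paired with writer factor (float32 -> float32; writer required)
  writer avatar: unknown to reader
  writer payload: unknown to reader
  R1 fires at avatar
  => 1 violation(s): backward is BREAKING for Account
forward analysis of Account with v1 as reader and v2 as writer:
  tier: paired with writer tier (State -> State; writer optional)
  scores: paired with writer scores (map<string, float64> -> map<string, float64>; writer required)
  owner: paired with writer owner (string -> string; writer required)
  avatar has no writer counterpart
  payload has no writer counterpart
  zip: paired with writer zip (int64 -> int64; writer required)
  factor: paired with writer factor (float32 -> float32; writer required)
  writer avatar: unknown to reader
  R1 fires at avatar
  => 1 violation(s): forward is BREAKING for Account
decode (reader v1):
  tier := null (absent, optional -> null)
  scores := {}
  owner := "kappa"
  read fails at avatar under R1 (no fill)
  => FAILS_AT (avatar, R1)

backward: BREAKING [(avatar, R1)]; forward: BREAKING [(avatar, R1)]; decoded: FAILS_AT (avatar, R1)


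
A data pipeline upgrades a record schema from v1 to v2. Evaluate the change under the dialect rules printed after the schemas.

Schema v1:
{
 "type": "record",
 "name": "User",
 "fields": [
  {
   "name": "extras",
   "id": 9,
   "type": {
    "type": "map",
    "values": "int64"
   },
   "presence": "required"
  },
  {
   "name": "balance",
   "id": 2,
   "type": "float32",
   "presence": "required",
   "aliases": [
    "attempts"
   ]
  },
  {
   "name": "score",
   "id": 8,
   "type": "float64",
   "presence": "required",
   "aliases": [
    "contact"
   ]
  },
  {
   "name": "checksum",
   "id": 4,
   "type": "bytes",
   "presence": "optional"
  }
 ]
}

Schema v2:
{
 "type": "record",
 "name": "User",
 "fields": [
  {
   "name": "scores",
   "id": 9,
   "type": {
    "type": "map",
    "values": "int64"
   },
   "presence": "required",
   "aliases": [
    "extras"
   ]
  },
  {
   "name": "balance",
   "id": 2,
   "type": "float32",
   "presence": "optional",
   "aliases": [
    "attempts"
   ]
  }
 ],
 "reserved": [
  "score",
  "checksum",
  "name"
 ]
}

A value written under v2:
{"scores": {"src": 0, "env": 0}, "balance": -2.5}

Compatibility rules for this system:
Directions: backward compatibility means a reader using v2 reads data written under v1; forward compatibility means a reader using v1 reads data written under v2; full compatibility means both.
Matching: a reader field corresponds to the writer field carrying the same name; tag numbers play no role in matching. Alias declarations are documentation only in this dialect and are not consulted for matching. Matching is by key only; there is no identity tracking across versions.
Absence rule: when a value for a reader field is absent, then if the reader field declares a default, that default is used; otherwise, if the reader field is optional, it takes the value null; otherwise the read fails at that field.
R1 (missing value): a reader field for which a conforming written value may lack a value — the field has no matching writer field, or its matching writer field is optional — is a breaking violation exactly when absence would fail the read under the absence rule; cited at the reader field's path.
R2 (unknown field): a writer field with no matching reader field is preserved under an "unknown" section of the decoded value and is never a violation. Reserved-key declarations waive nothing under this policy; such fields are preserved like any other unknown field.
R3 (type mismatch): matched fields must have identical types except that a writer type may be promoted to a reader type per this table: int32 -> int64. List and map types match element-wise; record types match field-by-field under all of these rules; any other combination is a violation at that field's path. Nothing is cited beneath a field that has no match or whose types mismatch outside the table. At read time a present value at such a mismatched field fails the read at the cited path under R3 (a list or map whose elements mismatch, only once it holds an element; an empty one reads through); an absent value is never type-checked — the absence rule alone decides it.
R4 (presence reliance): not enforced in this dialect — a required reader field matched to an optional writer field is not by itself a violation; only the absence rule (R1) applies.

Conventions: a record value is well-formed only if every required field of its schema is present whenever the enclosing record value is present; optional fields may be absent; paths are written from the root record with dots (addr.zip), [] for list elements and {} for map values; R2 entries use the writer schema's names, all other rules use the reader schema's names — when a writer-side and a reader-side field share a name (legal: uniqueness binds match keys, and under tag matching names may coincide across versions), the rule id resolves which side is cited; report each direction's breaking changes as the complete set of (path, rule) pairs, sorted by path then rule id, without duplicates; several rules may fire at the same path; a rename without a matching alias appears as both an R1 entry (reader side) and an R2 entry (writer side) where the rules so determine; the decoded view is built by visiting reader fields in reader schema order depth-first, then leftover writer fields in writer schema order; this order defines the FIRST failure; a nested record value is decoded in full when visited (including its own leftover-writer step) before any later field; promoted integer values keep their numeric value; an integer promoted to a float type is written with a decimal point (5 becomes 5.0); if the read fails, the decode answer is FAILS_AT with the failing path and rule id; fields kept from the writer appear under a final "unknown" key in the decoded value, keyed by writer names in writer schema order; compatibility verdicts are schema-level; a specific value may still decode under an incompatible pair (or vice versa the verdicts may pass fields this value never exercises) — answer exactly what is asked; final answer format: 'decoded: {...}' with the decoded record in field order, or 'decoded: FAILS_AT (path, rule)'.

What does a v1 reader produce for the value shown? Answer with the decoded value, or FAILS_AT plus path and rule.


decoded: FAILS_AT (extras, R1)

arrows below run writer -> reader for User
decode (reader v1):
  read fails at extras under R1 (no fill)
  => FAILS_AT (extras, R1)
diffs on User not affecting the asked answer:
  removed field score from record User (its key "score" joins the reserved list) -> affects the rule determinations only; this particular User value decodes identically
  field balance in record User: required changed to optional -> affects the rule determinations only; this particular User value decodes identically
  removed field checksum from record User (its key "checksum" joins the reserved list) -> triggers nothing under the printed rules; the User answer is the same either way


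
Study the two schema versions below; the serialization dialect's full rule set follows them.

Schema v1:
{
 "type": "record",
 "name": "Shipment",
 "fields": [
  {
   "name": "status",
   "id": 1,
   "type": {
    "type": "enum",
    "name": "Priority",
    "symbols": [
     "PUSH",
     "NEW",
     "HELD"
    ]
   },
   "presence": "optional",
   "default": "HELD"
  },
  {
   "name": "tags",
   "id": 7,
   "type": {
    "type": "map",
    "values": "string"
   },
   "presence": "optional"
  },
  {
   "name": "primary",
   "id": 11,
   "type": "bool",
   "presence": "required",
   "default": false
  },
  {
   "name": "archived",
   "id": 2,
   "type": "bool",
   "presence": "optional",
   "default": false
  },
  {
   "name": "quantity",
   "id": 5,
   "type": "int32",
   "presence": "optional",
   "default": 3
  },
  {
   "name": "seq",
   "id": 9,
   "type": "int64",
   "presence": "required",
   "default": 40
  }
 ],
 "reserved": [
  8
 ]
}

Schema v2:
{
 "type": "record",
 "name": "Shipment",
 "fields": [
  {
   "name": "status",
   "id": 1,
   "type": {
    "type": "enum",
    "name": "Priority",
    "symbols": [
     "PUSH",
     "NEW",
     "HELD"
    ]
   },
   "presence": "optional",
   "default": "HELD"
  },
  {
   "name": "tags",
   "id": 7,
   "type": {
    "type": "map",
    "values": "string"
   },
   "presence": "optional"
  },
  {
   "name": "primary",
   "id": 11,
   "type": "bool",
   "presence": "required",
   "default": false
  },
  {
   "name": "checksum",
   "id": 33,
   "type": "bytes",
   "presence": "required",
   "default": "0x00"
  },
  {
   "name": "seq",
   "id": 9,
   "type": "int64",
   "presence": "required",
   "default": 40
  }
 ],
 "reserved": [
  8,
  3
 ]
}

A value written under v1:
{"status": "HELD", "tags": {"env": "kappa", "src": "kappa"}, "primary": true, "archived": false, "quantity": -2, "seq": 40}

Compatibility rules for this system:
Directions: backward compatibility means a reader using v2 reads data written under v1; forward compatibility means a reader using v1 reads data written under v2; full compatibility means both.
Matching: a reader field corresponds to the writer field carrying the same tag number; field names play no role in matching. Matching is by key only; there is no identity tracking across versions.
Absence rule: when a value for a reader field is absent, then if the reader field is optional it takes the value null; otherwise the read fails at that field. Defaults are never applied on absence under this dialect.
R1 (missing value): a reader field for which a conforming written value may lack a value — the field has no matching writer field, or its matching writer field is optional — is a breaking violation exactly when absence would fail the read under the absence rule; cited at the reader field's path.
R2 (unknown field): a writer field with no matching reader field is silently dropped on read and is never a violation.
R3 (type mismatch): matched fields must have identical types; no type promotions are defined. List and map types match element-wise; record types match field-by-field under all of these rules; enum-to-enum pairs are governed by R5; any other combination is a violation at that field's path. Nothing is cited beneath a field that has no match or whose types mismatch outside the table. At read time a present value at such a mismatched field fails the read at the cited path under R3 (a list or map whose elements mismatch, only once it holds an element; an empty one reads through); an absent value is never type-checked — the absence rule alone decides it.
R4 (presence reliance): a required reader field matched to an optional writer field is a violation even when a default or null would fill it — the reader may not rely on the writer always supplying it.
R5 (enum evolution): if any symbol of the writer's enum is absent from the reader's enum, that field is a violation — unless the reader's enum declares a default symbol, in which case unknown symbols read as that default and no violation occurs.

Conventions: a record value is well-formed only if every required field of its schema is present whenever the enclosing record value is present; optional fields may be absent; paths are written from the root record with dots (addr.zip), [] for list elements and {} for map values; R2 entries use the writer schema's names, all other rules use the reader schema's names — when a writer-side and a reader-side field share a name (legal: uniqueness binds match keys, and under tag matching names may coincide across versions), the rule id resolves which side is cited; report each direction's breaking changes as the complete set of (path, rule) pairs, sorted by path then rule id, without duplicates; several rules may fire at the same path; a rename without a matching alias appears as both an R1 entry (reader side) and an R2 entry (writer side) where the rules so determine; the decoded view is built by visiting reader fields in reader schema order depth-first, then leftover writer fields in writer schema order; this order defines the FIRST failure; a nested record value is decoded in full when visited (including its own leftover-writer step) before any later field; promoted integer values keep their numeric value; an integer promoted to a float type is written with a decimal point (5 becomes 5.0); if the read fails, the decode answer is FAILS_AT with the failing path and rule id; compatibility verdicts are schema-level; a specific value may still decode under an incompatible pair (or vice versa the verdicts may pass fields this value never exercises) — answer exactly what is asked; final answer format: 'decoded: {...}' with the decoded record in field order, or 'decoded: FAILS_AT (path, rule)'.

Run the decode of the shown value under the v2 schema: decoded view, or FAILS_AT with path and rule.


decoded: FAILS_AT (checksum, R1)

in Shipment below, arrows point writer -> reader
decode walk for Shipment under reader schema v2:
  status := "HELD"
  tags := {"env": "kappa", "src": "kappa"}
  primary := true
  read fails at checksum under R1 (no fill)
  => FAILS_AT (checksum, R1)
the rest of the Shipment diff is inert for this question:
  removed field archived from record Shipment -> inert under this dialect — no rule fires on Shipment and the result does not move
  removed field quantity from record Shipment -> inert under this dialect — no rule fires on Shipment and the result does not move


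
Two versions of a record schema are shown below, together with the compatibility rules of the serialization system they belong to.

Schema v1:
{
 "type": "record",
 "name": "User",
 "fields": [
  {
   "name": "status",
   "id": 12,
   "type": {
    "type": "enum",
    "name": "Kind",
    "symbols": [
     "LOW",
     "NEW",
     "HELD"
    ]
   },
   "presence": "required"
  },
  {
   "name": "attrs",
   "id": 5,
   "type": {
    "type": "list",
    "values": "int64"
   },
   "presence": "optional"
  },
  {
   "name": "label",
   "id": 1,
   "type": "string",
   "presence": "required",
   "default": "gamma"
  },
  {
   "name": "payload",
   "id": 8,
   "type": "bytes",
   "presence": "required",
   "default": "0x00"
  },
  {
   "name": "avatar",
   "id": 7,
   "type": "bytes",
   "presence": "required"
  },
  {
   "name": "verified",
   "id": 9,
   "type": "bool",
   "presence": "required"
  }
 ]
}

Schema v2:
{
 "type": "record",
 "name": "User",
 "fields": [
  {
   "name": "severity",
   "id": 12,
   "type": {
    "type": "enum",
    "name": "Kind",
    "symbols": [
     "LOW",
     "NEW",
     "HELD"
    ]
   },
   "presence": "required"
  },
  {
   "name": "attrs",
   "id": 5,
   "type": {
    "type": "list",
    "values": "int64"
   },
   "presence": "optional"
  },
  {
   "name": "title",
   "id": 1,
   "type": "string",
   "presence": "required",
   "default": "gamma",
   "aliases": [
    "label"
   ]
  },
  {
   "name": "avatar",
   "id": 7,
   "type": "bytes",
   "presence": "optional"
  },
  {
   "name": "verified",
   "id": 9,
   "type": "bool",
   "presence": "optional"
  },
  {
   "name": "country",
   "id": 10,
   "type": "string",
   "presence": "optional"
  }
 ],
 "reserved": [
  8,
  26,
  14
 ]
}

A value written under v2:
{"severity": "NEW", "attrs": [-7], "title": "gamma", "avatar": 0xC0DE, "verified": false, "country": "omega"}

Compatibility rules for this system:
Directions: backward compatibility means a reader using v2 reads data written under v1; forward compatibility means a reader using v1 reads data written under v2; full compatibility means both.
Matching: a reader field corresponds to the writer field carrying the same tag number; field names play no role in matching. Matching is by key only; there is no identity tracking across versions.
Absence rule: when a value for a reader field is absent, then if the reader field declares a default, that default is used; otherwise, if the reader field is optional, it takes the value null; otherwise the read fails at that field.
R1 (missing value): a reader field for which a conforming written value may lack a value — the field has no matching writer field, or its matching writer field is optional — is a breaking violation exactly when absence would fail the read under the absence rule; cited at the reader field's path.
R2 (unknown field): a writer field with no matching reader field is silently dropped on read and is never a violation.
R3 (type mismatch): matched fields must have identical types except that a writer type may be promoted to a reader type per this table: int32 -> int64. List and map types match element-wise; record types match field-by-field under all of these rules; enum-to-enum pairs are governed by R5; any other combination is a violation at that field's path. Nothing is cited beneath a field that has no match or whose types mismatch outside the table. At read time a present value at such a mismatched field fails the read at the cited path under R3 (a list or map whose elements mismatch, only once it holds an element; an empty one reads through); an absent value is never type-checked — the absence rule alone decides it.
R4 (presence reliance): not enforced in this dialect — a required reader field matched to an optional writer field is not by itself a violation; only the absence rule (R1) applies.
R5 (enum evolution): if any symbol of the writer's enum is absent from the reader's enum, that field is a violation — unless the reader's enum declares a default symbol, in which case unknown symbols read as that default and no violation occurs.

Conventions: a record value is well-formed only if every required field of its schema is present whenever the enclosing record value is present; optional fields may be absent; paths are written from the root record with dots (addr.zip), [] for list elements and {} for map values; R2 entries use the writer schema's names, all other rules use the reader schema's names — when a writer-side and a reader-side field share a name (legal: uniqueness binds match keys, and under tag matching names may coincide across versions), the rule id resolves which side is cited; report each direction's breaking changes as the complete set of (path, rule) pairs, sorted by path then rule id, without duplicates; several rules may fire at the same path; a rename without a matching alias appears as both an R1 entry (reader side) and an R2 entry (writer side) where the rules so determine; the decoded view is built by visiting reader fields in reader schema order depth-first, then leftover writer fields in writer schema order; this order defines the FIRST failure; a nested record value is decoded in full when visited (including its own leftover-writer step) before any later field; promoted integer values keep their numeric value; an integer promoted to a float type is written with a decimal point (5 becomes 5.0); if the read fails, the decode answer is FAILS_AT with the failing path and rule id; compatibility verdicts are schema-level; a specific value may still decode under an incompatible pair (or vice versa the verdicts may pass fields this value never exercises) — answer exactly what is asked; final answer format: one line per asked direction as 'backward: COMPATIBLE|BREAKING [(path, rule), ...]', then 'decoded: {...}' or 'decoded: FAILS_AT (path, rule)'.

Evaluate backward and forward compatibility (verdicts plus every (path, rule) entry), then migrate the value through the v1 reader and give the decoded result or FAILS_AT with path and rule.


backward: COMPATIBLE []; forward: BREAKING [(avatar, R1), (verified, R1)]; decoded: {"status": "NEW", "attrs": [-7], "label": "gamma", "payload": 0x00, "avatar": 0xC0DE, "verified": false}

in User below, arrows point writer -> reader
backward for User (reader v2, writer v1):
  severity: paired with writer status (Kind -> Kind; writer required)
  attrs: paired with writer attrs (list<int64> -> list<int64>; writer optional)
  title: paired with writer label (string -> string; writer required)
  avatar: paired with writer avatar (bytes -> bytes; writer required)
  verified: paired with writer verified (bool -> bool; writer required)
  country: no writer match
  payload (writer side), unknown to reader
  => backward: COMPATIBLE
forward for User (reader v1, writer v2):
  status: paired with writer severity (Kind -> Kind; writer required)
  attrs: paired with writer attrs (list<int64> -> list<int64>; writer optional)
  label: paired with writer title (string -> string; writer required)
  payload: no writer match
  avatar: paired with writer avatar (bytes -> bytes; writer optional)
  verified: paired with writer verified (bool -> bool; writer optional)
  country (writer side), unknown to reader
  rule R1 violated at avatar
  rule R1 violated at verified
  => 2 violation(s): forward is BREAKING for User
decode (reader v1):
  status := "NEW" (from writer severity)
  attrs := [-7]
  label := "gamma" (from writer title)
  payload := 0x00 (absent -> default)
  avatar := 0xC0DE
  verified := false
  writer country: unknown -> dropped
  => decoded: {"status": "NEW", "attrs": [-7], "label": "gamma", "payload": 0x00, "avatar": 0xC0DE, "verified": false}


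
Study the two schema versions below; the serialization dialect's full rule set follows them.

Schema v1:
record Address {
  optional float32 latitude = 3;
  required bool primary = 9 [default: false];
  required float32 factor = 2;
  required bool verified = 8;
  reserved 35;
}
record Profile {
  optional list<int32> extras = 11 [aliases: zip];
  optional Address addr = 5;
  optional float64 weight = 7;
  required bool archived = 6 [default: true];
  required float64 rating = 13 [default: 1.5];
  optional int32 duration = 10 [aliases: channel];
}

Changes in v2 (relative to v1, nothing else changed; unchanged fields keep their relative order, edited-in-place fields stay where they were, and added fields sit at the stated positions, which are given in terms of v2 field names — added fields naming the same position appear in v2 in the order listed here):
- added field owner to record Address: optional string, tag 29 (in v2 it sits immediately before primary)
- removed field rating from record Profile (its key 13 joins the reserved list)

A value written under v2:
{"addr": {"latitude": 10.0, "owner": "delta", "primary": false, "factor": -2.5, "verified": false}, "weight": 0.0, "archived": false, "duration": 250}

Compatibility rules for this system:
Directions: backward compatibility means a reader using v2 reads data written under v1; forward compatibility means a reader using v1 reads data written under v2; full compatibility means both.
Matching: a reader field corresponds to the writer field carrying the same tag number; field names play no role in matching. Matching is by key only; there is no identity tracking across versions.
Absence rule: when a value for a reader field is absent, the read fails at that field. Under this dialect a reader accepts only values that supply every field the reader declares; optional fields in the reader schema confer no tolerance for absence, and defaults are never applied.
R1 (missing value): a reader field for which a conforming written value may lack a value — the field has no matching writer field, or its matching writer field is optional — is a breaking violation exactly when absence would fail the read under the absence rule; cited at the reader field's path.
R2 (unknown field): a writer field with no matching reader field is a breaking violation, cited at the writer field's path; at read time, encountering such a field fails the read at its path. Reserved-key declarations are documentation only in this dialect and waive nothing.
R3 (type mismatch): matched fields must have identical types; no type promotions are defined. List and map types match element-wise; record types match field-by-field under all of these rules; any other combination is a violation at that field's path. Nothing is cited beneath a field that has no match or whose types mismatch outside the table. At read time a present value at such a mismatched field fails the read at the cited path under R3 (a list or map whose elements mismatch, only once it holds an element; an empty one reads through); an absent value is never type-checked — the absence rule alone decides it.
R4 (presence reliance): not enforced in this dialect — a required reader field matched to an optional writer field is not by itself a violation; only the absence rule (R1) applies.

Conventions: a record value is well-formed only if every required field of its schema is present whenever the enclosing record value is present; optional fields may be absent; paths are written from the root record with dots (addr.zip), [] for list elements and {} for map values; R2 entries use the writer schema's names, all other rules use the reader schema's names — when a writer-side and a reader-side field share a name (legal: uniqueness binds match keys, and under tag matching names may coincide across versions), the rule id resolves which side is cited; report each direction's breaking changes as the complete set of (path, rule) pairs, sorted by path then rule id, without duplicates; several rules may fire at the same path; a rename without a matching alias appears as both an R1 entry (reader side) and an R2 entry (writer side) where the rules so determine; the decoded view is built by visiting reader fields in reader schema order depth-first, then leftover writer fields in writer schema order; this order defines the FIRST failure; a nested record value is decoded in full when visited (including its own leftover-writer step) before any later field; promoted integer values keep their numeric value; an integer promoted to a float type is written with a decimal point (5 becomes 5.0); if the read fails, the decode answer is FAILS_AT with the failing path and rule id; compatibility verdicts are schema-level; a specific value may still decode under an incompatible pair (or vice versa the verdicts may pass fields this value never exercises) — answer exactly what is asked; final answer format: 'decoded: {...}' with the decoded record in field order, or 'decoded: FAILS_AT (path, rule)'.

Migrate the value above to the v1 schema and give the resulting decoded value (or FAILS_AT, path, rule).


in Profile below, arrows point writer -> reader
decoding the Profile value with the v1 reader:
  read fails at extras under R1 (no fill)
  => FAILS_AT (extras, R1)
remaining Profile differences; none change what is asked:
  added field owner to record Address: optional string, tag 29 (in v2 it sits immediately before primary) -> matters for Profile compatibility verdicts, not for this value's decode
  removed field rating from record Profile (its key 13 joins the reserved list) -> matters for Profile compatibility verdicts, not for this value's decode

decoded: FAILS_AT (extras, R1)


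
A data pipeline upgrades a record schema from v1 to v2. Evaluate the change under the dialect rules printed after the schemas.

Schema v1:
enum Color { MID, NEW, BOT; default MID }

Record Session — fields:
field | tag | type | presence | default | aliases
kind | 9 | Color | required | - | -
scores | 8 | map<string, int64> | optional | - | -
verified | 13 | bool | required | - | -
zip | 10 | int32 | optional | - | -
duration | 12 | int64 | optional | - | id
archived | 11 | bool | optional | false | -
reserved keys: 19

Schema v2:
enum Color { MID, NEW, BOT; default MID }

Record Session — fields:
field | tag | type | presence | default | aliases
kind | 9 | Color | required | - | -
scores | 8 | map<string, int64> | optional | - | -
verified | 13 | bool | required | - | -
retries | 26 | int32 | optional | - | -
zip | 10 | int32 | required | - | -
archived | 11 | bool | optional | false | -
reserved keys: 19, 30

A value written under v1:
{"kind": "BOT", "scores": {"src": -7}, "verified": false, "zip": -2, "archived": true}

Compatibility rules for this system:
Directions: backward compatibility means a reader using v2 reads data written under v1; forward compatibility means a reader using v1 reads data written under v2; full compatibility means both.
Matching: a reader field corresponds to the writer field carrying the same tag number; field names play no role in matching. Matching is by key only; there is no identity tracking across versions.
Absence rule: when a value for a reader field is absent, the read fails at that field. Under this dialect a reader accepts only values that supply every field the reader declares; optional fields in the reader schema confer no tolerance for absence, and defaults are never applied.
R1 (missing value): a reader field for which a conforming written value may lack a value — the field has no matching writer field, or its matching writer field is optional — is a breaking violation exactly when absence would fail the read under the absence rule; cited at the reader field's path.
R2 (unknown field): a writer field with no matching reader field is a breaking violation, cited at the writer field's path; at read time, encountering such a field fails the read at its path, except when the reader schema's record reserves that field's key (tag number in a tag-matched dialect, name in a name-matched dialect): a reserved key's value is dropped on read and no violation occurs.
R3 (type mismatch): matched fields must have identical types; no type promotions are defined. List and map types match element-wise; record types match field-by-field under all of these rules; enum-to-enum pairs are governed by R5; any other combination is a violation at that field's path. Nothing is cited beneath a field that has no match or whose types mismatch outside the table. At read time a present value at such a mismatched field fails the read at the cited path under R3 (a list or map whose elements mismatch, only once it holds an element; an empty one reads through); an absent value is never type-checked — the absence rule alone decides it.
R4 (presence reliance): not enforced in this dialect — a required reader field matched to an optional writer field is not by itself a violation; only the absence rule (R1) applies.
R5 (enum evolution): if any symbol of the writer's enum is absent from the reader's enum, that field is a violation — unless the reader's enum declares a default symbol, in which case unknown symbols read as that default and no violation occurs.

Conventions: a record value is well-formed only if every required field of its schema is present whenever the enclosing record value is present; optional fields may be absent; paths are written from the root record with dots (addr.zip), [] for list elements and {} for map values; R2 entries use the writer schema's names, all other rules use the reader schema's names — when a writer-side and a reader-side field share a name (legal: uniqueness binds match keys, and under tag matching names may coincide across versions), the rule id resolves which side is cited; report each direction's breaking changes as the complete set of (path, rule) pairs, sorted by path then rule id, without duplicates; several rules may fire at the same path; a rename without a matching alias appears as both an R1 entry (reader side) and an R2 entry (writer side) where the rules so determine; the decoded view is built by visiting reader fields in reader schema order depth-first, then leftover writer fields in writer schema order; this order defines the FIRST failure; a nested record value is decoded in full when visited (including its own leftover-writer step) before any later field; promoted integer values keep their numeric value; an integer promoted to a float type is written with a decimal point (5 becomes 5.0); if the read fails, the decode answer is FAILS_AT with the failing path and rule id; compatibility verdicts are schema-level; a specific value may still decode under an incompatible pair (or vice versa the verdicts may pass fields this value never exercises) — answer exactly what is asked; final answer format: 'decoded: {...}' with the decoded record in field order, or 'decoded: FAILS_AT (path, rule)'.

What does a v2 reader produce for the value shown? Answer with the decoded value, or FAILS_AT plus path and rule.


the writer's type comes first in each Session pair
decode walk for Session under reader schema v2:
  kind := "BOT"
  scores := {"src": -7}
  verified := false
  read fails at retries under R1 (no fill)
  => FAILS_AT (retries, R1)
the other Session changes do not affect what is asked:
  field zip in record Session: optional changed to required -> affects the rule determinations only; this particular Session value decodes identically
  removed field duration from record Session -> affects the rule determinations only; this particular Session value decodes identically

decoded: FAILS_AT (retries, R1)
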